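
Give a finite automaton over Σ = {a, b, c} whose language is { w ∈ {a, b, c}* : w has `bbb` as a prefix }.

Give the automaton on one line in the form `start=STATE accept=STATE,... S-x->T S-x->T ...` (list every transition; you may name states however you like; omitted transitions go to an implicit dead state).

Check the first 3 symbols one by one: q0 through q2 record how many have matched `bbb` so far; any wrong symbol goes to the dead state q4. After all 3 match we enter the accepting sink q3.
5 states suffice.
        a   b   c  
>  q0   q4  q1  q4 
   q1   q4  q2  q4 
   q2   q4  q3  q4 
 * q3   q3  q3  q3 
   q4   q4  q4  q4 
(> = start, * = accepting)

start=q0 accept=q3 q0-a->q4 q0-b->q1 q0-c->q4 q1-a->q4 q1-b->q2 q1-c->q4 q2-a->q4 q2-b->q3 q2-c->q4 q3-a->q3 q3-b->q3 q3-c->q3 q4-a->q4 q4-b->q4 q4-c->q4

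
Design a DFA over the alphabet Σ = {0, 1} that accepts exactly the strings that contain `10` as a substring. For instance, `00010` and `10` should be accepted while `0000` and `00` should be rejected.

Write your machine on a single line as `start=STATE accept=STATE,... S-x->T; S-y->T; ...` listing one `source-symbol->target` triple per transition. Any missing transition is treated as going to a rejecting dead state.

start=A; accept=C; A-0->A; A-1->B; B-0->C; B-1->B; C-0->C; C-1->C

States A..B record the length of the longest prefix of `10` that matches the current input suffix. Reaching C means `10` has been seen, and we stay there forever. Accept from C.
A 3-state machine:
       0  1 
>  A   A  B 
   B   C  B 
 * C   C  C 
(> = start, * = accepting)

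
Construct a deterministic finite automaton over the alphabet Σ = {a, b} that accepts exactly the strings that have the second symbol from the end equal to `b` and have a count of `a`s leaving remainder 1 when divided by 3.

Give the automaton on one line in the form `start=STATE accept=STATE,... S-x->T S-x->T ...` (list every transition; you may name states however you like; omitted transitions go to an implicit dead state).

Handle the two conditions separately and then intersect. One (7 states) tracks the last 2 symbols read; the other (3 states) tracks the count of `a`s modulo 3. Each combined state is a pair, one component from each; accept when both components accept. Minimizing collapses redundant product states.
        a   b  
>  q0   q1  q2 
   q1   q3  q4 
   q2   q5  q2 
   q3   q0  q3 
   q4   q3  q6 
 * q5   q3  q4 
 * q6   q3  q6 
(> = start, * = accepting)

start=q0 accept=q5,q6 q0-a->q1 q0-b->q2 q1-a->q3 q1-b->q4 q2-a->q5 q2-b->q2 q3-a->q0 q3-b->q3 q4-a->q3 q4-b->q6 q5-a->q3 q5-b->q4 q6-a->q3 q6-b->q6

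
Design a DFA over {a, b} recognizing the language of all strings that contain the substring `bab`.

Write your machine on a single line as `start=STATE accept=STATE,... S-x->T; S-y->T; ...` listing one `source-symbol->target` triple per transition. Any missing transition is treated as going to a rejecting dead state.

States s0..s2 record the length of the longest prefix of `bab` that matches the current input suffix. Reaching s3 means `bab` has been seen, and we stay there forever. Accept from s3.
With 4 states:
        a   b  
>  s0   s0  s1 
   s1   s2  s1 
   s2   s0  s3 
 * s3   s3  s3 
(> = start, * = accepting)

start=s0; accept=s3; s0-a->s0; s0-b->s1; s1-a->s2; s1-b->s1; s2-a->s0; s2-b->s3; s3-a->s3; s3-b->s3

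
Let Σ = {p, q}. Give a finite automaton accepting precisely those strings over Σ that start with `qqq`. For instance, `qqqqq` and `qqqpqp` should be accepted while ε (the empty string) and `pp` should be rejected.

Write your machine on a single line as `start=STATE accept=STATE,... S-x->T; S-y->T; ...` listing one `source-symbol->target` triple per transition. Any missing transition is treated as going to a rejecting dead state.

Check the first 3 symbols one by one: s0 through s2 record how many have matched `qqq` so far; any wrong symbol goes to the dead state s4. After all 3 match we enter the accepting sink s3.
5 states suffice.
        p   q  
>  s0   s4  s1 
   s1   s4  s2 
   s2   s4  s3 
 * s3   s3  s3 
   s4   s4  s4 
(> = start, * = accepting)

start=s0; accept=s3; s0-p->s4; s0-q->s1; s1-p->s4; s1-q->s2; s2-p->s4; s2-q->s3; s3-p->s3; s3-q->s3; s4-p->s4; s4-q->s4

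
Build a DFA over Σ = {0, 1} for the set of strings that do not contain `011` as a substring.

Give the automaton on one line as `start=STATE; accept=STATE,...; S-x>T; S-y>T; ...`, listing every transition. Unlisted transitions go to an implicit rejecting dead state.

start=q0; accept=q0,q1,q2; q0-0>q1; q0-1>q0; q1-0>q1; q1-1>q2; q2-0>q1; q2-1>q3; q3-0>q3; q3-1>q3

Track partial matches of the forbidden pattern `011`. State q3 is a dead state reached once `011` has occurred; every other state accepts. q0 means no part of `011` is currently matched.
A 4-state machine:
        0   1  
>* q0   q1  q0 
 * q1   q1  q2 
 * q2   q1  q3 
   q3   q3  q3 
(> = start, * = accepting)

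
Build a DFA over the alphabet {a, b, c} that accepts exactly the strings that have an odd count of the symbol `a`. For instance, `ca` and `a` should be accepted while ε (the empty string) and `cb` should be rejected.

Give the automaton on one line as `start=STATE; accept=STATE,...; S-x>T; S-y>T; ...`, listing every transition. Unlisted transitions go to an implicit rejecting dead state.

Keep the running count of `a`s modulo 2: each `a` advances along the cycle q0 → q1 → q0 while other symbols loop. Accept at q1.
        a   b   c  
>  q0   q1  q0  q0 
 * q1   q0  q1  q1 
(> = start, * = accepting)

start=q0; accept=q1; q0-a>q1; q0-b>q0; q0-c>q0; q1-a>q0; q1-b>q1; q1-c>q1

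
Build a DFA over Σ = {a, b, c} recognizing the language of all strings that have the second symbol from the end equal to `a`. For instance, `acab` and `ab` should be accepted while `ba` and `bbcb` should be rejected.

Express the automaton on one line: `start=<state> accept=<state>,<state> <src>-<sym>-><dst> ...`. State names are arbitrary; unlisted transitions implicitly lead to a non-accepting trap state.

Because acceptance depends on a position counted from the end, the machine has to buffer the most recent 2 symbols. Make each state the string of the last up-to-2 symbols read; on input `x` shift the window left and append `x`. Accept when the buffered window has length 2 and begins with `a`.
13 states suffice.
          a    b    c  
>  s0     s1   s2   s3 
   s1     s4   s5   s6 
   s2     s7   s8   s9 
   s3    s10  s11  s12 
 * s4     s4   s5   s6 
 * s5     s7   s8   s9 
 * s6    s10  s11  s12 
   s7     s4   s5   s6 
   s8     s7   s8   s9 
   s9    s10  s11  s12 
   s10    s4   s5   s6 
   s11    s7   s8   s9 
   s12   s10  s11  s12 
(> = start, * = accepting)

start=s0 accept=s4,s5,s6 s0-a->s1 s0-b->s2 s0-c->s3 s1-a->s4 s1-b->s5 s1-c->s6 s2-a->s7 s2-b->s8 s2-c->s9 s3-a->s10 s3-b->s11 s3-c->s12 s4-a->s4 s4-b->s5 s4-c->s6 s5-a->s7 s5-b->s8 s5-c->s9 s6-a->s10 s6-b->s11 s6-c->s12 s7-a->s4 s7-b->s5 s7-c->s6 s8-a->s7 s8-b->s8 s8-c->s9 s9-a->s10 s9-b->s11 s9-c->s12 s10-a->s4 s10-b->s5 s10-c->s6 s11-a->s7 s11-b->s8 s11-c->s9 s12-a->s10 s12-b->s11 s12-c->s12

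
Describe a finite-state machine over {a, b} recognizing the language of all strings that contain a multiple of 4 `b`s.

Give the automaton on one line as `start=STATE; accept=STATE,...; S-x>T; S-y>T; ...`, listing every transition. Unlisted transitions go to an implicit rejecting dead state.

start=q0; accept=q0; q0-a>q0; q0-b>q1; q1-a>q1; q1-b>q2; q2-a>q2; q2-b>q3; q3-a>q3; q3-b>q0

Keep the running count of `b`s modulo 4: each `b` advances along the cycle q0 → q1 → q2 → q3 → q0 while other symbols loop. Accept at q0.
        a   b  
>* q0   q0  q1 
   q1   q1  q2 
   q2   q2  q3 
   q3   q3  q0 
(> = start, * = accepting)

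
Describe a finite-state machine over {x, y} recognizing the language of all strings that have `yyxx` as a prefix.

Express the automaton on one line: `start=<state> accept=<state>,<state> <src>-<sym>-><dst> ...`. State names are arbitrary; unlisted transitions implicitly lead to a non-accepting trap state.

Check the first 4 symbols one by one: q0 through q3 record how many have matched `yyxx` so far; any wrong symbol goes to the dead state q5. After all 4 match we enter the accepting sink q4.
        x   y  
>  q0   q5  q1 
   q1   q5  q2 
   q2   q3  q5 
   q3   q4  q5 
 * q4   q4  q4 
   q5   q5  q5 
(> = start, * = accepting)

start=q0 accept=q4 q0-x->q5 q0-y->q1 q1-x->q5 q1-y->q2 q2-x->q3 q2-y->q5 q3-x->q4 q3-y->q5 q4-x->q4 q4-y->q4 q5-x->q5 q5-y->q5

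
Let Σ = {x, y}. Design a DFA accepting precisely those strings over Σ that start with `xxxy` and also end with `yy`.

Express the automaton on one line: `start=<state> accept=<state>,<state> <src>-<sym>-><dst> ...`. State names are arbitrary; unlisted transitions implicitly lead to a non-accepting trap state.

Handle the two conditions separately and then intersect. The first has 6 states tracking whether the input so far still matches the prefix `xxxy`; the second has 3 states tracking how much of the suffix `yy` has currently been matched. A product state is a pair (one from each), accepting exactly when both do. Equivalent product states are then merged.
An 8-state machine:
       x  y 
>  A   B  C 
   B   D  C 
   C   C  C 
   D   E  C 
   E   C  F 
   F   G  H 
   G   G  F 
 * H   G  H 
(> = start, * = accepting)

start=A accept=H A-x->B A-y->C B-x->D B-y->C C-x->C C-y->C D-x->E D-y->C E-x->C E-y->F F-x->G F-y->H G-x->G G-y->F H-x->G H-y->H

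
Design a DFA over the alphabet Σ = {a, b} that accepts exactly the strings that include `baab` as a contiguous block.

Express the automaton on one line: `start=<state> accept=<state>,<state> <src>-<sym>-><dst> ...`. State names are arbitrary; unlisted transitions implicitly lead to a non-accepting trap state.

start=s0 accept=s4 s0-a->s0 s0-b->s1 s1-a->s2 s1-b->s1 s2-a->s3 s2-b->s1 s3-a->s0 s3-b->s4 s4-a->s4 s4-b->s4

Track how much of `baab` has been matched so far: state s0 is no progress, s4 is the absorbing accept state reached once `baab` has occurred. Intermediate states record partial matches; on a mismatch, fall back to the longest reusable overlap.
5 states suffice.
        a   b  
>  s0   s0  s1 
   s1   s2  s1 
   s2   s3  s1 
   s3   s0  s4 
 * s4   s4  s4 
(> = start, * = accepting)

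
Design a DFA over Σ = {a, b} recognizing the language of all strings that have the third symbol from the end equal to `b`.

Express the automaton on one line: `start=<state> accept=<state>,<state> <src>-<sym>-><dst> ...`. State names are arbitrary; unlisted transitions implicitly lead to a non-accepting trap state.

start=S0 accept=S11,S12,S13,S14 S0-a->S1 S0-b->S2 S1-a->S3 S1-b->S4 S2-a->S5 S2-b->S6 S3-a->S7 S3-b->S8 S4-a->S9 S4-b->S10 S5-a->S11 S5-b->S12 S6-a->S13 S6-b->S14 S7-a->S7 S7-b->S8 S8-a->S9 S8-b->S10 S9-a->S11 S9-b->S12 S10-a->S13 S10-b->S14 S11-a->S7 S11-b->S8 S12-a->S9 S12-b->S10 S13-a->S11 S13-b->S12 S14-a->S13 S14-b->S14

Because acceptance depends on a position counted from the end, the machine has to buffer the most recent 3 symbols. Make each state the string of the last up-to-3 symbols read; on input `x` shift the window left and append `x`. Accept when the buffered window has length 3 and begins with `b`.
15 states suffice.
          a    b  
>  S0     S1   S2 
   S1     S3   S4 
   S2     S5   S6 
   S3     S7   S8 
   S4     S9  S10 
   S5    S11  S12 
   S6    S13  S14 
   S7     S7   S8 
   S8     S9  S10 
   S9    S11  S12 
   S10   S13  S14 
 * S11    S7   S8 
 * S12    S9  S10 
 * S13   S11  S12 
 * S14   S13  S14 
(> = start, * = accepting)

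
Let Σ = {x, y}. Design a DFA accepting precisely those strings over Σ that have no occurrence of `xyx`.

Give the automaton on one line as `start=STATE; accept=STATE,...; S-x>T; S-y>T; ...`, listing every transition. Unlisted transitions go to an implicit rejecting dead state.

This is the complement of 'contains `xyx`'. Use the same substring-matching states — q0 through q3 holding how much of `xyx` has just been matched — but flip the accepting set: everything except the trap q3 accepts.
A 4-state machine:
        x   y  
>* q0   q1  q0 
 * q1   q1  q2 
 * q2   q3  q0 
   q3   q3  q3 
(> = start, * = accepting)

start=q0; accept=q0,q1,q2; q0-x>q1; q0-y>q0; q1-x>q1; q1-y>q2; q2-x>q3; q2-y>q0; q3-x>q3; q3-y>q3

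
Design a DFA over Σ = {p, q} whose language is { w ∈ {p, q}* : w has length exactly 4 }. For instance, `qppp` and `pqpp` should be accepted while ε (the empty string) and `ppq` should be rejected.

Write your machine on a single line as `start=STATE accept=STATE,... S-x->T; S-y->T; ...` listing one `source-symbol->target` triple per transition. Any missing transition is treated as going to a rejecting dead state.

start=A; accept=E; A-p->B; A-q->B; B-p->C; B-q->C; C-p->D; C-q->D; D-p->E; D-q->E; E-p->F; E-q->F; F-p->F; F-q->F

We only need to distinguish lengths 0, 1, …, 4, and '>4'. Chain A → B → C → D → E → F on every symbol, with F looping. Accepting states: {E}.
       p  q 
>  A   B  B 
   B   C  C 
   C   D  D 
   D   E  E 
 * E   F  F 
   F   F  F 
(> = start, * = accepting)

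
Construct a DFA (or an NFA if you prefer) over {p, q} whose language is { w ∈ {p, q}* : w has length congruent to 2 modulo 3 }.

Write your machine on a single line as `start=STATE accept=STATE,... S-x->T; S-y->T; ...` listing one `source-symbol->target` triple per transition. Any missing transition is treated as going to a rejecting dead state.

Only the length mod 3 matters, so use a 3-cycle: from any state, every input symbol moves to the next state, wrapping S2 back to S0. Mark S2 accepting.
3 states suffice.
        p   q  
>  S0   S1  S1 
   S1   S2  S2 
 * S2   S0  S0 
(> = start, * = accepting)

start=S0; accept=S2; S0-p->S1; S0-q->S1; S1-p->S2; S1-q->S2; S2-p->S0; S2-q->S0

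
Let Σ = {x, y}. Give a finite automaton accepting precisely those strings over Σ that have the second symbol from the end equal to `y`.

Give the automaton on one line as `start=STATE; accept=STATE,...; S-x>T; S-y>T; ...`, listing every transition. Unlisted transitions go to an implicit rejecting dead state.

start=s0; accept=s5,s6; s0-x>s1; s0-y>s2; s1-x>s3; s1-y>s4; s2-x>s5; s2-y>s6; s3-x>s3; s3-y>s4; s4-x>s5; s4-y>s6; s5-x>s3; s5-y>s4; s6-x>s5; s6-y>s6

Because acceptance depends on a position counted from the end, the machine has to buffer the most recent 2 symbols. Make each state the string of the last up-to-2 symbols read; on input `x` shift the window left and append `x`. Accept when the buffered window has length 2 and begins with `y`.
7 states suffice.
        x   y  
>  s0   s1  s2 
   s1   s3  s4 
   s2   s5  s6 
   s3   s3  s4 
   s4   s5  s6 
 * s5   s3  s4 
 * s6   s5  s6 
(> = start, * = accepting)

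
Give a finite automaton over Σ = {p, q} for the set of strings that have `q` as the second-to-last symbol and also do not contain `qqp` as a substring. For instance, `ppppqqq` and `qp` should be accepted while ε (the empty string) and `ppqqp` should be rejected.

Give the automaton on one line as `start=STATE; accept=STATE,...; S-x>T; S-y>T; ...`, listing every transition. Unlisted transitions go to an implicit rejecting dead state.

start=S0; accept=S2,S3; S0-p>S0; S0-q>S1; S1-p>S2; S1-q>S3; S2-p>S0; S2-q>S1; S3-p>S4; S3-q>S3; S4-p>S4; S4-q>S4

Build one automaton per condition and run them in lockstep. One (7 states) tracks the last 2 symbols read; the other (4 states) tracks partial matches of the forbidden pattern `qqp`. Each combined state is a pair, one component from each; accept when both components accept. Minimizing collapses redundant product states.
        p   q  
>  S0   S0  S1 
   S1   S2  S3 
 * S2   S0  S1 
 * S3   S4  S3 
   S4   S4  S4 
(> = start, * = accepting)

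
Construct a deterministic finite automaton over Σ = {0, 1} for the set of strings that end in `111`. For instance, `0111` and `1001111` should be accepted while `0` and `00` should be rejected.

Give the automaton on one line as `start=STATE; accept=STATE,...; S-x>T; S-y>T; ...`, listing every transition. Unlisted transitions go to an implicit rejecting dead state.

start=q0; accept=q3; q0-0>q0; q0-1>q1; q1-0>q0; q1-1>q2; q2-0>q0; q2-1>q3; q3-0>q0; q3-1>q3

Remember how much of `111` the current input suffix matches. State q0 means no match yet; q1 means the last symbol is `1`; q2 means the last 2 symbols are `11`; q3 means the last 3 symbols are `111`. Only q3 accepts. On a mismatch, fall back to the longest proper suffix that is still a prefix of `111`.
4 states suffice.
        0   1  
>  q0   q0  q1 
   q1   q0  q2 
   q2   q0  q3 
 * q3   q0  q3 
(> = start, * = accepting)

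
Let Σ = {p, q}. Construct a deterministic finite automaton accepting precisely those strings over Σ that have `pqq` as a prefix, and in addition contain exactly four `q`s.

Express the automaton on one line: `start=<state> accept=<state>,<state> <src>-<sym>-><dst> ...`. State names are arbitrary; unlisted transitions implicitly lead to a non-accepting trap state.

start=A accept=G A-p->B A-q->C B-p->C B-q->D C-p->C C-q->C D-p->C D-q->E E-p->E E-q->F F-p->F F-q->G G-p->G G-q->C

Handle the two conditions separately and then intersect. One (5 states) tracks whether the input so far still matches the prefix `pqq`; the other (6 states) tracks the count of `q`s, saturating at 5. Each combined state is a pair, one component from each; accept when both components accept. After merging equivalent states the machine shrinks.
A 7-state machine:
       p  q 
>  A   B  C 
   B   C  D 
   C   C  C 
   D   C  E 
   E   E  F 
   F   F  G 
 * G   G  C 
(> = start, * = accepting)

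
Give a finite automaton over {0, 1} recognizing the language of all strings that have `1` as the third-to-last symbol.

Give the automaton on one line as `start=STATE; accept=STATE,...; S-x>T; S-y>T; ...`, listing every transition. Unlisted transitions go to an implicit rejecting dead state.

Because acceptance depends on a position counted from the end, the machine has to buffer the most recent 3 symbols. Make each state the string of the last up-to-3 symbols read; on input `x` shift the window left and append `x`. Accept when the buffered window has length 3 and begins with `1`.
A 15-state machine:
          0    1  
>  q0     q1   q2 
   q1     q3   q4 
   q2     q5   q6 
   q3     q7   q8 
   q4     q9  q10 
   q5    q11  q12 
   q6    q13  q14 
   q7     q7   q8 
   q8     q9  q10 
   q9    q11  q12 
   q10   q13  q14 
 * q11    q7   q8 
 * q12    q9  q10 
 * q13   q11  q12 
 * q14   q13  q14 
(> = start, * = accepting)

start=q0; accept=q11,q12,q13,q14; q0-0>q1; q0-1>q2; q1-0>q3; q1-1>q4; q2-0>q5; q2-1>q6; q3-0>q7; q3-1>q8; q4-0>q9; q4-1>q10; q5-0>q11; q5-1>q12; q6-0>q13; q6-1>q14; q7-0>q7; q7-1>q8; q8-0>q9; q8-1>q10; q9-0>q11; q9-1>q12; q10-0>q13; q10-1>q14; q11-0>q7; q11-1>q8; q12-0>q9; q12-1>q10; q13-0>q11; q13-1>q12; q14-0>q13; q14-1>q14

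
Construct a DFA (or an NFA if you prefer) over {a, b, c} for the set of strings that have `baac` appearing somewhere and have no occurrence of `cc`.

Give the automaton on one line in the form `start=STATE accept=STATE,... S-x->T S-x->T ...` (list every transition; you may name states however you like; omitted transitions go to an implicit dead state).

Build one automaton per condition and run them in lockstep. The first has 5 states tracking whether and how much of `baac` has been seen; the second has 3 states tracking partial matches of the forbidden pattern `cc`. A product state is a pair (one from each), accepting exactly when both do. Equivalent product states are then merged.
        a   b   c  
>  s0   s0  s1  s2 
   s1   s3  s1  s2 
   s2   s0  s1  s4 
   s3   s5  s1  s2 
   s4   s4  s4  s4 
   s5   s0  s1  s6 
 * s6   s7  s7  s4 
 * s7   s7  s7  s6 
(> = start, * = accepting)

start=s0 accept=s6,s7 s0-a->s0 s0-b->s1 s0-c->s2 s1-a->s3 s1-b->s1 s1-c->s2 s2-a->s0 s2-b->s1 s2-c->s4 s3-a->s5 s3-b->s1 s3-c->s2 s4-a->s4 s4-b->s4 s4-c->s4 s5-a->s0 s5-b->s1 s5-c->s6 s6-a->s7 s6-b->s7 s6-c->s4 s7-a->s7 s7-b->s7 s7-c->s6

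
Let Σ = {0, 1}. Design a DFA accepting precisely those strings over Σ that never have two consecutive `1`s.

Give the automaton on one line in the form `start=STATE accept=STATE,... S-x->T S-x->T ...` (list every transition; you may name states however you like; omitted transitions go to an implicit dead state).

start=S0 accept=S0,S1 S0-0->S0 S0-1->S1 S1-0->S0 S1-1->S2 S2-0->S2 S2-1->S2

This is the complement of 'contains `11`'. Use the same substring-matching states — S0 through S2 holding how much of `11` has just been matched — but flip the accepting set: everything except the trap S2 accepts.
        0   1  
>* S0   S0  S1 
 * S1   S0  S2 
   S2   S2  S2 
(> = start, * = accepting)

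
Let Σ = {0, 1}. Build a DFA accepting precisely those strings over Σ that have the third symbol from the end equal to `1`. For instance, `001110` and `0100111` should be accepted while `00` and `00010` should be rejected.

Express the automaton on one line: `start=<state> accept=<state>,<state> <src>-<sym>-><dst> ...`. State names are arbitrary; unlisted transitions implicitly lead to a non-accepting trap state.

start=S0 accept=S11,S12,S13,S14 S0-0->S1 S0-1->S2 S1-0->S3 S1-1->S4 S2-0->S5 S2-1->S6 S3-0->S7 S3-1->S8 S4-0->S9 S4-1->S10 S5-0->S11 S5-1->S12 S6-0->S13 S6-1->S14 S7-0->S7 S7-1->S8 S8-0->S9 S8-1->S10 S9-0->S11 S9-1->S12 S10-0->S13 S10-1->S14 S11-0->S7 S11-1->S8 S12-0->S9 S12-1->S10 S13-0->S11 S13-1->S12 S14-0->S13 S14-1->S14

A DFA must remember the last 3 symbols (since which symbol is third-to-last isn't known until the input ends). Use one state per possible window of the last ≤3 symbols; accept from those whose window starts with `1`.
          0    1  
>  S0     S1   S2 
   S1     S3   S4 
   S2     S5   S6 
   S3     S7   S8 
   S4     S9  S10 
   S5    S11  S12 
   S6    S13  S14 
   S7     S7   S8 
   S8     S9  S10 
   S9    S11  S12 
   S10   S13  S14 
 * S11    S7   S8 
 * S12    S9  S10 
 * S13   S11  S12 
 * S14   S13  S14 
(> = start, * = accepting)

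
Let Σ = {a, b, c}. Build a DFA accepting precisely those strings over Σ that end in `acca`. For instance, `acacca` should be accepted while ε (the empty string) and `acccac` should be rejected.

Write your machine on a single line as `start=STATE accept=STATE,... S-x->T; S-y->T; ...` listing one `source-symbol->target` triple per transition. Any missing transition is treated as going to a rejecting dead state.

start=q0; accept=q4; q0-a->q1; q0-b->q0; q0-c->q0; q1-a->q1; q1-b->q0; q1-c->q2; q2-a->q1; q2-b->q0; q2-c->q3; q3-a->q4; q3-b->q0; q3-c->q0; q4-a->q1; q4-b->q0; q4-c->q2

Let each state record the length of the longest suffix of the input read so far that is also a prefix of `acca`. q1 means the last symbol is `a`; q2 means the last 2 symbols are `ac`; q3 means the last 3 symbols are `acc`; q4 means the last 4 symbols are `acca`. Accept only at q4, where the string currently ends in `acca`.
5 states suffice.
        a   b   c  
>  q0   q1  q0  q0 
   q1   q1  q0  q2 
   q2   q1  q0  q3 
   q3   q4  q0  q0 
 * q4   q1  q0  q2 
(> = start, * = accepting)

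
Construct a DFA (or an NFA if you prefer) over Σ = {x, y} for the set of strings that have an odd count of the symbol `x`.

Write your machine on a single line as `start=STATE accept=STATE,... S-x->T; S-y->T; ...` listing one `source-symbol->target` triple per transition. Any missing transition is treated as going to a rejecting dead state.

start=q0; accept=q1; q0-x->q1; q0-y->q0; q1-x->q0; q1-y->q1

Keep the running count of `x`s modulo 2: each `x` advances along the cycle q0 → q1 → q0 while other symbols loop. Accept at q1.
With 2 states:
        x   y  
>  q0   q1  q0 
 * q1   q0  q1 
(> = start, * = accepting)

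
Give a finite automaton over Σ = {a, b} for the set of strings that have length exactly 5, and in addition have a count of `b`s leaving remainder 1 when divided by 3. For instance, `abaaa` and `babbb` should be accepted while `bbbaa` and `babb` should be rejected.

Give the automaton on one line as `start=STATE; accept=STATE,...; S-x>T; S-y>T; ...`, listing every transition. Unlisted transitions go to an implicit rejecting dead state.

Handle the two conditions separately and then intersect. One (7 states) tracks the input length, saturating at 6; the other (3 states) tracks the count of `b`s modulo 3. Each combined state is a pair, one component from each; accept when both components accept.
With 18 states:
          a    b  
>  q0     q1   q2 
   q1     q3   q4 
   q2     q4   q5 
   q3     q6   q7 
   q4     q7   q8 
   q5     q8   q6 
   q6     q9  q10 
   q7    q10  q11 
   q8    q11   q9 
   q9    q12  q13 
   q10   q13  q14 
   q11   q14  q12 
   q12   q15  q16 
 * q13   q16  q17 
   q14   q17  q15 
   q15   q15  q16 
   q16   q16  q17 
   q17   q17  q15 
(> = start, * = accepting)

start=q0; accept=q13; q0-a>q1; q0-b>q2; q1-a>q3; q1-b>q4; q2-a>q4; q2-b>q5; q3-a>q6; q3-b>q7; q4-a>q7; q4-b>q8; q5-a>q8; q5-b>q6; q6-a>q9; q6-b>q10; q7-a>q10; q7-b>q11; q8-a>q11; q8-b>q9; q9-a>q12; q9-b>q13; q10-a>q13; q10-b>q14; q11-a>q14; q11-b>q12; q12-a>q15; q12-b>q16; q13-a>q16; q13-b>q17; q14-a>q17; q14-b>q15; q15-a>q15; q15-b>q16; q16-a>q16; q16-b>q17; q17-a>q17; q17-b>q15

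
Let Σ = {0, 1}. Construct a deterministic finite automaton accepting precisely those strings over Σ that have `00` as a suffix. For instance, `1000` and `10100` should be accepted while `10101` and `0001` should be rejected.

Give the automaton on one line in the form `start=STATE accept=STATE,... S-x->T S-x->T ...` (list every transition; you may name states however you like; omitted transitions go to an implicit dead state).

start=S0 accept=S2 S0-0->S1 S0-1->S0 S1-0->S2 S1-1->S0 S2-0->S2 S2-1->S0

Let each state record the length of the longest suffix of the input read so far that is also a prefix of `00`. S1 means the last symbol is `0`; S2 means the last 2 symbols are `00`. Accept only at S2, where the string currently ends in `00`.
With 3 states:
        0   1  
>  S0   S1  S0 
   S1   S2  S0 
 * S2   S2  S0 
(> = start, * = accepting)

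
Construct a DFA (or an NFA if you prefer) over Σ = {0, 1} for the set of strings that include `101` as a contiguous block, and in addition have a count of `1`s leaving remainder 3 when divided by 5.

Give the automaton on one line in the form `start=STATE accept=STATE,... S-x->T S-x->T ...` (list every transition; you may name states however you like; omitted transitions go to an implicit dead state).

start=q0 accept=q8 q0-0->q0 q0-1->q1 q1-0->q2 q1-1->q3 q2-0->q4 q2-1->q5 q3-0->q6 q3-1->q7 q4-0->q4 q4-1->q3 q5-0->q5 q5-1->q8 q6-0->q9 q6-1->q8 q7-0->q10 q7-1->q11 q8-0->q8 q8-1->q12 q9-0->q9 q9-1->q7 q10-0->q13 q10-1->q12 q11-0->q14 q11-1->q15 q12-0->q12 q12-1->q16 q13-0->q13 q13-1->q11 q14-0->q17 q14-1->q16 q15-0->q18 q15-1->q1 q16-0->q16 q16-1->q19 q17-0->q17 q17-1->q15 q18-0->q0 q18-1->q19 q19-0->q19 q19-1->q5

Handle the two conditions separately and then intersect. One (4 states) tracks whether and how much of `101` has been seen; the other (5 states) tracks the count of `1`s modulo 5. Each combined state is a pair, one component from each; accept when both components accept.
          0    1  
>  q0     q0   q1 
   q1     q2   q3 
   q2     q4   q5 
   q3     q6   q7 
   q4     q4   q3 
   q5     q5   q8 
   q6     q9   q8 
   q7    q10  q11 
 * q8     q8  q12 
   q9     q9   q7 
   q10   q13  q12 
   q11   q14  q15 
   q12   q12  q16 
   q13   q13  q11 
   q14   q17  q16 
   q15   q18   q1 
   q16   q16  q19 
   q17   q17  q15 
   q18    q0  q19 
   q19   q19   q5 
(> = start, * = accepting)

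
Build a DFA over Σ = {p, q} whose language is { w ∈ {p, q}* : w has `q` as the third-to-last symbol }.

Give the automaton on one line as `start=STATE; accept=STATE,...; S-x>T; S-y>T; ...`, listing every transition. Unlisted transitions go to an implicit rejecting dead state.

start=A; accept=L,M,N,O; A-p>B; A-q>C; B-p>D; B-q>E; C-p>F; C-q>G; D-p>H; D-q>I; E-p>J; E-q>K; F-p>L; F-q>M; G-p>N; G-q>O; H-p>H; H-q>I; I-p>J; I-q>K; J-p>L; J-q>M; K-p>N; K-q>O; L-p>H; L-q>I; M-p>J; M-q>K; N-p>L; N-q>M; O-p>N; O-q>O

A DFA must remember the last 3 symbols (since which symbol is third-to-last isn't known until the input ends). Use one state per possible window of the last ≤3 symbols; accept from those whose window starts with `q`.
15 states suffice.
       p  q 
>  A   B  C 
   B   D  E 
   C   F  G 
   D   H  I 
   E   J  K 
   F   L  M 
   G   N  O 
   H   H  I 
   I   J  K 
   J   L  M 
   K   N  O 
 * L   H  I 
 * M   J  K 
 * N   L  M 
 * O   N  O 
(> = start, * = accepting)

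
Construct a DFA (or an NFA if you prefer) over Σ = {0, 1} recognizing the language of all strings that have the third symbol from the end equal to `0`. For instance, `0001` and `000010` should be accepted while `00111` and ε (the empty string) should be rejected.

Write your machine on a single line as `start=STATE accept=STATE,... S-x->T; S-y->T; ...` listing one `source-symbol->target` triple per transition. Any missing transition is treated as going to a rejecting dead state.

start=S0; accept=S7,S8,S9,S10; S0-0->S1; S0-1->S2; S1-0->S3; S1-1->S4; S2-0->S5; S2-1->S6; S3-0->S7; S3-1->S8; S4-0->S9; S4-1->S10; S5-0->S11; S5-1->S12; S6-0->S13; S6-1->S14; S7-0->S7; S7-1->S8; S8-0->S9; S8-1->S10; S9-0->S11; S9-1->S12; S10-0->S13; S10-1->S14; S11-0->S7; S11-1->S8; S12-0->S9; S12-1->S10; S13-0->S11; S13-1->S12; S14-0->S13; S14-1->S14

A DFA must remember the last 3 symbols (since which symbol is third-to-last isn't known until the input ends). Use one state per possible window of the last ≤3 symbols; accept from those whose window starts with `0`.
With 15 states:
          0    1  
>  S0     S1   S2 
   S1     S3   S4 
   S2     S5   S6 
   S3     S7   S8 
   S4     S9  S10 
   S5    S11  S12 
   S6    S13  S14 
 * S7     S7   S8 
 * S8     S9  S10 
 * S9    S11  S12 
 * S10   S13  S14 
   S11    S7   S8 
   S12    S9  S10 
   S13   S11  S12 
   S14   S13  S14 
(> = start, * = accepting)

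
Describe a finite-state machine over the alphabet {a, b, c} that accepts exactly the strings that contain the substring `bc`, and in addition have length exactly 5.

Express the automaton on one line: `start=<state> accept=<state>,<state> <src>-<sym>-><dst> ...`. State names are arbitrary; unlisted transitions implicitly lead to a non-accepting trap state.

start=q0 accept=q12 q0-a->q1 q0-b->q2 q0-c->q1 q1-a->q3 q1-b->q4 q1-c->q3 q2-a->q3 q2-b->q4 q2-c->q5 q3-a->q6 q3-b->q7 q3-c->q6 q4-a->q6 q4-b->q7 q4-c->q8 q5-a->q8 q5-b->q8 q5-c->q8 q6-a->q9 q6-b->q10 q6-c->q9 q7-a->q9 q7-b->q10 q7-c->q11 q8-a->q11 q8-b->q11 q8-c->q11 q9-a->q9 q9-b->q9 q9-c->q9 q10-a->q9 q10-b->q9 q10-c->q12 q11-a->q12 q11-b->q12 q11-c->q12 q12-a->q9 q12-b->q9 q12-c->q9

Build one automaton per condition and run them in lockstep. The first has 3 states tracking whether and how much of `bc` has been seen; the second has 7 states tracking the input length, saturating at 6. A product state is a pair (one from each), accepting exactly when both do. Minimizing collapses redundant product states.
          a    b    c  
>  q0     q1   q2   q1 
   q1     q3   q4   q3 
   q2     q3   q4   q5 
   q3     q6   q7   q6 
   q4     q6   q7   q8 
   q5     q8   q8   q8 
   q6     q9  q10   q9 
   q7     q9  q10  q11 
   q8    q11  q11  q11 
   q9     q9   q9   q9 
   q10    q9   q9  q12 
   q11   q12  q12  q12 
 * q12    q9   q9   q9 
(> = start, * = accepting)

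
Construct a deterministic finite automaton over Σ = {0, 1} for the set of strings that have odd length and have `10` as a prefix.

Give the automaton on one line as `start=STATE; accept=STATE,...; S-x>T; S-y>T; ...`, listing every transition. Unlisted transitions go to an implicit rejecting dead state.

start=S0; accept=S5; S0-0>S1; S0-1>S2; S1-0>S3; S1-1>S3; S2-0>S4; S2-1>S3; S3-0>S1; S3-1>S1; S4-0>S5; S4-1>S5; S5-0>S4; S5-1>S4

Run two small machines in parallel and take their product. The first has 2 states tracking the input length modulo 2; the second has 4 states tracking whether the input so far still matches the prefix `10`. A product state is a pair (one from each), accepting exactly when both do.
With 6 states:
        0   1  
>  S0   S1  S2 
   S1   S3  S3 
   S2   S4  S3 
   S3   S1  S1 
   S4   S5  S5 
 * S5   S4  S4 
(> = start, * = accepting)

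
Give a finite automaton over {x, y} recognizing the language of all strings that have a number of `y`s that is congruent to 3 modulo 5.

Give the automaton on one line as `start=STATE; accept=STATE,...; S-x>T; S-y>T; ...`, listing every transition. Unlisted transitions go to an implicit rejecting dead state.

The only thing that matters is how many `y`s have appeared, reduced mod 5. Use one state per residue: q0 for 0, …, q4 for 4. Reading `y` moves to the next residue; anything else stays put. q3 is accepting.
With 5 states:
        x   y  
>  q0   q0  q1 
   q1   q1  q2 
   q2   q2  q3 
 * q3   q3  q4 
   q4   q4  q0 
(> = start, * = accepting)

start=q0; accept=q3; q0-x>q0; q0-y>q1; q1-x>q1; q1-y>q2; q2-x>q2; q2-y>q3; q3-x>q3; q3-y>q4; q4-x>q4; q4-y>q0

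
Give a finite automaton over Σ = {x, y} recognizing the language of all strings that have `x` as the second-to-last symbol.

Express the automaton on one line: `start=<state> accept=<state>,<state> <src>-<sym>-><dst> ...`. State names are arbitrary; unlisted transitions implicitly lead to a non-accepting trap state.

A DFA must remember the last 2 symbols (since which symbol is second-to-last isn't known until the input ends). Use one state per possible window of the last ≤2 symbols; accept from those whose window starts with `x`.
A 7-state machine:
        x   y  
>  S0   S1  S2 
   S1   S3  S4 
   S2   S5  S6 
 * S3   S3  S4 
 * S4   S5  S6 
   S5   S3  S4 
   S6   S5  S6 
(> = start, * = accepting)

start=S0 accept=S3,S4 S0-x->S1 S0-y->S2 S1-x->S3 S1-y->S4 S2-x->S5 S2-y->S6 S3-x->S3 S3-y->S4 S4-x->S5 S4-y->S6 S5-x->S3 S5-y->S4 S6-x->S5 S6-y->S6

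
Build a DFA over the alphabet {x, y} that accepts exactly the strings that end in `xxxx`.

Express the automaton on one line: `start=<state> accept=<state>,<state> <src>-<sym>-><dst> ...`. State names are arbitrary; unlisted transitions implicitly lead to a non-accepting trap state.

Remember how much of `xxxx` the current input suffix matches. State q0 means no match yet; q1 means the last symbol is `x`; q2 means the last 2 symbols are `xx`; q3 means the last 3 symbols are `xxx`; q4 means the last 4 symbols are `xxxx`. Only q4 accepts. On a mismatch, fall back to the longest proper suffix that is still a prefix of `xxxx`.
        x   y  
>  q0   q1  q0 
   q1   q2  q0 
   q2   q3  q0 
   q3   q4  q0 
 * q4   q4  q0 
(> = start, * = accepting)

start=q0 accept=q4 q0-x->q1 q0-y->q0 q1-x->q2 q1-y->q0 q2-x->q3 q2-y->q0 q3-x->q4 q3-y->q0 q4-x->q4 q4-y->q0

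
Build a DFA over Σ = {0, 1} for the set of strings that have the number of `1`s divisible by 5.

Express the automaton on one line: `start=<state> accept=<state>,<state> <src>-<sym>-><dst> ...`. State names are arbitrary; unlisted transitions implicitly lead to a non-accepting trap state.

The only thing that matters is how many `1`s have appeared, reduced mod 5. Use one state per residue: q0 for 0, …, q4 for 4. Reading `1` moves to the next residue; anything else stays put. q0 is accepting.
With 5 states:
        0   1  
>* q0   q0  q1 
   q1   q1  q2 
   q2   q2  q3 
   q3   q3  q4 
   q4   q4  q0 
(> = start, * = accepting)

start=q0 accept=q0 q0-0->q0 q0-1->q1 q1-0->q1 q1-1->q2 q2-0->q2 q2-1->q3 q3-0->q3 q3-1->q4 q4-0->q4 q4-1->q0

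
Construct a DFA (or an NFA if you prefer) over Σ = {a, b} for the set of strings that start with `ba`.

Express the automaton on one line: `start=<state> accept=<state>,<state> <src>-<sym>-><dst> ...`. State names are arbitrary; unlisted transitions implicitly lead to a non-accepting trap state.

start=q0 accept=q2 q0-a->q3 q0-b->q1 q1-a->q2 q1-b->q3 q2-a->q2 q2-b->q2 q3-a->q3 q3-b->q3

Check the first 2 symbols one by one: q0 through q1 record how many have matched `ba` so far; any wrong symbol goes to the dead state q3. After all 2 match we enter the accepting sink q2.
A 4-state machine:
        a   b  
>  q0   q3  q1 
   q1   q2  q3 
 * q2   q2  q2 
   q3   q3  q3 
(> = start, * = accepting)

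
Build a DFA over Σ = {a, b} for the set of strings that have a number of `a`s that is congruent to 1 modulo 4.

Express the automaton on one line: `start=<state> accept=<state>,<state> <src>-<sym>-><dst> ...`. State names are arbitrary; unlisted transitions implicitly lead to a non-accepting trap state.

start=q0 accept=q1 q0-a->q1 q0-b->q0 q1-a->q2 q1-b->q1 q2-a->q3 q2-b->q2 q3-a->q0 q3-b->q3

Keep the running count of `a`s modulo 4: each `a` advances along the cycle q0 → q1 → q2 → q3 → q0 while other symbols loop. Accept at q1.
A 4-state machine:
        a   b  
>  q0   q1  q0 
 * q1   q2  q1 
   q2   q3  q2 
   q3   q0  q3 
(> = start, * = accepting)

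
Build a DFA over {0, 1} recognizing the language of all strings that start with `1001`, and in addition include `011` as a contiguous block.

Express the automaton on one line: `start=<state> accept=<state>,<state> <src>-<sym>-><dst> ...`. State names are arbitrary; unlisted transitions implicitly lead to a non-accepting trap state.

Run two small machines in parallel and take their product. The first has 6 states tracking whether the input so far still matches the prefix `1001`; the second has 4 states tracking whether and how much of `011` has been seen. A product state is a pair (one from each), accepting exactly when both do. Equivalent product states are then merged.
An 8-state machine:
        0   1  
>  S0   S1  S2 
   S1   S1  S1 
   S2   S3  S1 
   S3   S4  S1 
   S4   S1  S5 
   S5   S6  S7 
   S6   S6  S5 
 * S7   S7  S7 
(> = start, * = accepting)

start=S0 accept=S7 S0-0->S1 S0-1->S2 S1-0->S1 S1-1->S1 S2-0->S3 S2-1->S1 S3-0->S4 S3-1->S1 S4-0->S1 S4-1->S5 S5-0->S6 S5-1->S7 S6-0->S6 S6-1->S5 S7-0->S7 S7-1->S7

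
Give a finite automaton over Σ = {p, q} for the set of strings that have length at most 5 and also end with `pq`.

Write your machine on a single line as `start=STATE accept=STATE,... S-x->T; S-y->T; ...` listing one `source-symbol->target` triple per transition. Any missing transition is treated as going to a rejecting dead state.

start=s0; accept=s4,s7,s10; s0-p->s1; s0-q->s2; s1-p->s3; s1-q->s4; s2-p->s3; s2-q->s5; s3-p->s6; s3-q->s7; s4-p->s6; s4-q->s8; s5-p->s6; s5-q->s8; s6-p->s9; s6-q->s10; s7-p->s9; s7-q->s11; s8-p->s9; s8-q->s11; s9-p->s11; s9-q->s10; s10-p->s11; s10-q->s11; s11-p->s11; s11-q->s11

Build one automaton per condition and run them in lockstep. One (7 states) tracks the input length, saturating at 6; the other (3 states) tracks how much of the suffix `pq` has currently been matched. Each combined state is a pair, one component from each; accept when both components accept. After merging equivalent states the machine shrinks.
With 12 states:
          p    q  
>  s0     s1   s2 
   s1     s3   s4 
   s2     s3   s5 
   s3     s6   s7 
 * s4     s6   s8 
   s5     s6   s8 
   s6     s9  s10 
 * s7     s9  s11 
   s8     s9  s11 
   s9    s11  s10 
 * s10   s11  s11 
   s11   s11  s11 
(> = start, * = accepting)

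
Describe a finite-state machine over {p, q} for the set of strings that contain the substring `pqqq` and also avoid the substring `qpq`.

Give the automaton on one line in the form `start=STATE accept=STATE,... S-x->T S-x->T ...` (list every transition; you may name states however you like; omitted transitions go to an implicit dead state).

start=A accept=H,K,M A-p->B A-q->C B-p->B B-q->D C-p->E C-q->C D-p->E D-q->F E-p->B E-q->G F-p->E F-q->H G-p->I G-q->J H-p->K H-q->H I-p->I I-q->G J-p->I J-q->L K-p->M K-q->L L-p->L L-q->L M-p->M M-q->H

Handle the two conditions separately and then intersect. The first has 5 states tracking whether and how much of `pqqq` has been seen; the second has 4 states tracking partial matches of the forbidden pattern `qpq`. A product state is a pair (one from each), accepting exactly when both do.
With 13 states:
       p  q 
>  A   B  C 
   B   B  D 
   C   E  C 
   D   E  F 
   E   B  G 
   F   E  H 
   G   I  J 
 * H   K  H 
   I   I  G 
   J   I  L 
 * K   M  L 
   L   L  L 
 * M   M  H 
(> = start, * = accepting)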